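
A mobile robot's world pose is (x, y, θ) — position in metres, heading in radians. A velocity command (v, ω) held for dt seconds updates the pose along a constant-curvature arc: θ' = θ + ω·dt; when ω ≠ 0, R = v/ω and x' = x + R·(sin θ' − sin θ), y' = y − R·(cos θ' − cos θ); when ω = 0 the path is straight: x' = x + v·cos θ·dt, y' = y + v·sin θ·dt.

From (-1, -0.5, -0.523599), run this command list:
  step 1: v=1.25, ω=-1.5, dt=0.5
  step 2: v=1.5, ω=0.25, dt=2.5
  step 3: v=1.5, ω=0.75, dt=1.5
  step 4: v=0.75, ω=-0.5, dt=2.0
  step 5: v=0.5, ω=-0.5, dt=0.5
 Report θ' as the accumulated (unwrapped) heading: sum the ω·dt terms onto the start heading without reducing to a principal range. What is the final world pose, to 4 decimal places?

step 1: θ'=-1.2736 (R=-0.8333) → pose (-0.6199, -0.9777, -1.2736)
step 2: θ'=-0.6486 (R=6.0000) → pose (1.4927, -4.0022, -0.6486)
step 3: θ'=0.4764 (R=2.0000) → pose (3.6180, -4.1856, 0.4764)
step 4: θ'=-0.5236 (R=-1.5000) → pose (5.0559, -4.2196, -0.5236)
step 5: θ'=-0.7736 (R=-1.0000) → pose (5.2546, -4.3702, -0.7736)

(5.2546, -4.3702, -0.7736)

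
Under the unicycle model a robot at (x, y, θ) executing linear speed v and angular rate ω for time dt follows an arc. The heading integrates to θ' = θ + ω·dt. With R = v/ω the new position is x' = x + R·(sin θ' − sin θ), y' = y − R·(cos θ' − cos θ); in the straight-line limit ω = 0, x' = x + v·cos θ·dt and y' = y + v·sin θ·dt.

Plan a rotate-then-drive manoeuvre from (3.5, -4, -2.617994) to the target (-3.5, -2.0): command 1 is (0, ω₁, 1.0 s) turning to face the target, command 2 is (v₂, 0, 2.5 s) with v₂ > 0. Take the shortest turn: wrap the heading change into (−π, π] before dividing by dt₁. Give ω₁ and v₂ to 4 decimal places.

ω₁ = -0.8019, v₂ = 2.9120

heading to target = atan2(-2−-4, -3.5−3.5) = 2.8633
Δθ = wrap(2.8633 − -2.6180) = -0.8019; ω₁ = Δθ/dt₁ = -0.8019
distance = √((-3.5−3.5)² + (-2−-4)²) = 7.2801; v₂ = distance/dt₂ = 2.9120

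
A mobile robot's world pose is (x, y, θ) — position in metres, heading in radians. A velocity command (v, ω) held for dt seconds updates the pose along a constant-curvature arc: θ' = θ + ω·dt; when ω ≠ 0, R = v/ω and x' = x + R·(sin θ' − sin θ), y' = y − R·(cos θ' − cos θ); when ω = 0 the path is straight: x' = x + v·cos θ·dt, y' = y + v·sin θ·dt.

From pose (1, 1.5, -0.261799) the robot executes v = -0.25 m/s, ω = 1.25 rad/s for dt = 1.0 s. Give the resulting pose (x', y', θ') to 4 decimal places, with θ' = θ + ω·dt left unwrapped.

(0.7812, 1.4169, 0.9882)

θ' = -0.2618 + 1.25·1.0 = 0.9882
R = v/ω = -0.25/1.25 = -0.2000
x' = 1 + -0.2000·(sin 0.9882 − sin -0.2618) = 0.7812
y' = 1.5 − -0.2000·(cos 0.9882 − cos -0.2618) = 1.4169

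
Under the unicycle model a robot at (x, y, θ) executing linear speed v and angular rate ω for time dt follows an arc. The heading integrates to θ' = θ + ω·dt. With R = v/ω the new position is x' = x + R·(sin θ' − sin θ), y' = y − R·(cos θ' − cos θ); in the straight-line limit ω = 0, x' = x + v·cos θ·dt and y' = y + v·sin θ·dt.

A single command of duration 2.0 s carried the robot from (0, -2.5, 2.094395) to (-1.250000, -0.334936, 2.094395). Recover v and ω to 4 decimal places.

v = 1.2500, ω = 0.0000

Δθ = 2.094395 − 2.094395 = 0.000000
ω = Δθ/dt = 0.000000/2.0 = 0.0000
ω = 0 → v = (Δx·cos θ + Δy·sin θ)/dt = 1.2500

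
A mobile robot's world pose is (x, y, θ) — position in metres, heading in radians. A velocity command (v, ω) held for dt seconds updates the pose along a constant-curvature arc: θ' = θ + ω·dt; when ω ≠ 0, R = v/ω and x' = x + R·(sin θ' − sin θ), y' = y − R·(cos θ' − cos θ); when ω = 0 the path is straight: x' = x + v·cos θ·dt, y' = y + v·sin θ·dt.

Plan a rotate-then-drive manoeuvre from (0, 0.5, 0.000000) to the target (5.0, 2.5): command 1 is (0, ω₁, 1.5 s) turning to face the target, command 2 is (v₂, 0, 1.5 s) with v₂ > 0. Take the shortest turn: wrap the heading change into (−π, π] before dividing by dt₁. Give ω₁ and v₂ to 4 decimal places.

heading to target = atan2(2.5−0.5, 5−0) = 0.3805
Δθ = wrap(0.3805 − 0.0000) = 0.3805; ω₁ = Δθ/dt₁ = 0.2537
distance = √((5−0)² + (2.5−0.5)²) = 5.3852; v₂ = distance/dt₂ = 3.5901

ω₁ = 0.2537, v₂ = 3.5901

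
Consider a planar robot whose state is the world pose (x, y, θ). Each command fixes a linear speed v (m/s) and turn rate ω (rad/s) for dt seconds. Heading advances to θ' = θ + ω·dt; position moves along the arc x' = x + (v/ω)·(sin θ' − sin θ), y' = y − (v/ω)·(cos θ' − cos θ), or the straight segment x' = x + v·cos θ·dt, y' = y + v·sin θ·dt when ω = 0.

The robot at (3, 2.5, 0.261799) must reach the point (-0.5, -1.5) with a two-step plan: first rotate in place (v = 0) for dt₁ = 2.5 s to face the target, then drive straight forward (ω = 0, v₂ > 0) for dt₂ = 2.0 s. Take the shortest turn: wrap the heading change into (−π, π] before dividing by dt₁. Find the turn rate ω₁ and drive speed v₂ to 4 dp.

heading to target = atan2(-1.5−2.5, -0.5−3) = -2.2896
Δθ = wrap(-2.2896 − 0.2618) = -2.5514; ω₁ = Δθ/dt₁ = -1.0206
distance = √((-0.5−3)² + (-1.5−2.5)²) = 5.3151; v₂ = distance/dt₂ = 2.6575

ω₁ = -1.0206, v₂ = 2.6575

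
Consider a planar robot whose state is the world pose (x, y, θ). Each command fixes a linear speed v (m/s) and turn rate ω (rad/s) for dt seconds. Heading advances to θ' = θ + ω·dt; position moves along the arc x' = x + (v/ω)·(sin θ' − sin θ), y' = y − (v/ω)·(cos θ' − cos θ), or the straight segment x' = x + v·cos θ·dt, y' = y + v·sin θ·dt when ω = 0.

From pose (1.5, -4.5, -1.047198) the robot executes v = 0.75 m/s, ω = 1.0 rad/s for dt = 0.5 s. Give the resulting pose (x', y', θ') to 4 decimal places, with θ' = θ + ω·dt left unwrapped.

(1.7593, -4.7655, -0.5472)

θ' = -1.0472 + 1.0·0.5 = -0.5472
R = v/ω = 0.75/1.0 = 0.7500
x' = 1.5 + 0.7500·(sin -0.5472 − sin -1.0472) = 1.7593
y' = -4.5 − 0.7500·(cos -0.5472 − cos -1.0472) = -4.7655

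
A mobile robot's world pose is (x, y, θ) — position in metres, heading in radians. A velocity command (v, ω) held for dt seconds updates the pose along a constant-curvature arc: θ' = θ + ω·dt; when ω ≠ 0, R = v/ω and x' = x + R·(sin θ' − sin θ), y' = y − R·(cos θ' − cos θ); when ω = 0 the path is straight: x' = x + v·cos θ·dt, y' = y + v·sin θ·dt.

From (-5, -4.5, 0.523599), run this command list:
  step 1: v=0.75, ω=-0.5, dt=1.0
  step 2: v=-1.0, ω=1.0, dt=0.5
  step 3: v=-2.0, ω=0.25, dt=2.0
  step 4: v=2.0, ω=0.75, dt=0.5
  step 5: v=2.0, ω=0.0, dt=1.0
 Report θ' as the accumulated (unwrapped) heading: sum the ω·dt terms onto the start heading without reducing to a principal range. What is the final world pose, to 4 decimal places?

step 1: θ'=0.0236 (R=-1.5000) → pose (-4.2854, -4.2995, 0.0236)
step 2: θ'=0.5236 (R=-1.0000) → pose (-4.7618, -4.4332, 0.5236)
step 3: θ'=1.0236 (R=-8.0000) → pose (-7.5937, -7.1990, 1.0236)
step 4: θ'=1.3986 (R=2.6667) → pose (-7.2438, -6.2685, 1.3986)
step 5: θ'=1.3986 (straight) → pose (-6.9011, -4.2980, 1.3986)

(-6.9011, -4.2980, 1.3986)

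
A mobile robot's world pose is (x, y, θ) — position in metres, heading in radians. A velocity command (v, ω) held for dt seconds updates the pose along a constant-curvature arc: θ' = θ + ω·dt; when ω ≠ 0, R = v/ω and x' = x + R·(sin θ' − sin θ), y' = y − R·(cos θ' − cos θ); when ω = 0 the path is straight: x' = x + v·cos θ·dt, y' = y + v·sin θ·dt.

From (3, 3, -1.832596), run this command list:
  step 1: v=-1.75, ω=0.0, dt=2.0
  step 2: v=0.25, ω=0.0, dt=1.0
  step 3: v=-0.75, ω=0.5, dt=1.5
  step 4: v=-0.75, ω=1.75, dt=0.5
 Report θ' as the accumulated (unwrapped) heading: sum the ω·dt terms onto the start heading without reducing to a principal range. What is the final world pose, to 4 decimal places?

step 1: θ'=-1.8326 (straight) → pose (3.9059, 6.3807, -1.8326)
step 2: θ'=-1.8326 (straight) → pose (3.8412, 6.1393, -1.8326)
step 3: θ'=-1.0826 (R=-1.5000) → pose (3.7170, 7.2310, -1.0826)
step 4: θ'=-0.2076 (R=-0.4286) → pose (3.4269, 7.4494, -0.2076)

(3.4269, 7.4494, -0.2076)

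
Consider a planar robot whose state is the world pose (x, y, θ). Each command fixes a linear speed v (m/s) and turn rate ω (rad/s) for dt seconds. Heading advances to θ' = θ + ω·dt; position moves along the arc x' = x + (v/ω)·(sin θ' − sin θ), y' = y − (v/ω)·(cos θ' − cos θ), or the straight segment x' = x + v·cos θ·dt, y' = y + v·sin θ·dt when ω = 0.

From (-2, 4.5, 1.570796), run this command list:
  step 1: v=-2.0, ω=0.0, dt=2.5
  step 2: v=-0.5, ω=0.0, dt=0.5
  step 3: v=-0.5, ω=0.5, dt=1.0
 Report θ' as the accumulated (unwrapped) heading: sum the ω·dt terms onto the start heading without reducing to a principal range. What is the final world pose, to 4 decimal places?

step 1: θ'=1.5708 (straight) → pose (-2.0000, -0.5000, 1.5708)
step 2: θ'=1.5708 (straight) → pose (-2.0000, -0.7500, 1.5708)
step 3: θ'=2.0708 (R=-1.0000) → pose (-1.8776, -1.2294, 2.0708)

(-1.8776, -1.2294, 2.0708)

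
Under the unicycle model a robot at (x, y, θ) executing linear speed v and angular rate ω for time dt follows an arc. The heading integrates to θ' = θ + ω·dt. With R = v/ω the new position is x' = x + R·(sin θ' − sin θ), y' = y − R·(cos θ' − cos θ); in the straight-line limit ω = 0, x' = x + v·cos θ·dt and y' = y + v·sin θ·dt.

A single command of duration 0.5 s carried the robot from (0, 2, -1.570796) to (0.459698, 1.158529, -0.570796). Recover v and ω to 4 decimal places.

Δθ = -0.570796 − -1.570796 = 1.000000
ω = Δθ/dt = 1.000000/0.5 = 2.0000
R = −Δy/(cos θ' − cos θ) = 1.0000
v = R·ω = 1.0000·2.0000 = 2.0000

v = 2.0000, ω = 2.0000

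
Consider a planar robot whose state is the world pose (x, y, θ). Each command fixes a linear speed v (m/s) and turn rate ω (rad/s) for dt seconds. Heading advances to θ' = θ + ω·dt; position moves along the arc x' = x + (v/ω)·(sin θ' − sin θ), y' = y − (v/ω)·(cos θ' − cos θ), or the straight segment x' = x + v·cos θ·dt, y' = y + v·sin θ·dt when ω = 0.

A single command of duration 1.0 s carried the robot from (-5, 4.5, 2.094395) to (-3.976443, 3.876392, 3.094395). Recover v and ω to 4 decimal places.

v = -1.2500, ω = 1.0000

Δθ = 3.094395 − 2.094395 = 1.000000
ω = Δθ/dt = 1.000000/1.0 = 1.0000
R = Δx/(sin θ' − sin θ) = -1.2500
v = R·ω = -1.2500·1.0000 = -1.2500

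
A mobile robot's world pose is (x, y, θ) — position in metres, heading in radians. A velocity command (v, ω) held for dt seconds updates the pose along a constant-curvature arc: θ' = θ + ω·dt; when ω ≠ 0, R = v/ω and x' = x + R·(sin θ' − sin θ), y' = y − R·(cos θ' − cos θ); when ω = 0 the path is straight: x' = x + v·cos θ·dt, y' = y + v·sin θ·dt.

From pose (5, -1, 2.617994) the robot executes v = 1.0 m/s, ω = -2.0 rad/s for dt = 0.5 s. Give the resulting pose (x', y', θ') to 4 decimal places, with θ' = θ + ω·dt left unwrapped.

θ' = 2.6180 + -2.0·0.5 = 1.6180
R = v/ω = 1.0/-2.0 = -0.5000
x' = 5 + -0.5000·(sin 1.6180 − sin 2.6180) = 4.7506
y' = -1 − -0.5000·(cos 1.6180 − cos 2.6180) = -0.5906

(4.7506, -0.5906, 1.6180)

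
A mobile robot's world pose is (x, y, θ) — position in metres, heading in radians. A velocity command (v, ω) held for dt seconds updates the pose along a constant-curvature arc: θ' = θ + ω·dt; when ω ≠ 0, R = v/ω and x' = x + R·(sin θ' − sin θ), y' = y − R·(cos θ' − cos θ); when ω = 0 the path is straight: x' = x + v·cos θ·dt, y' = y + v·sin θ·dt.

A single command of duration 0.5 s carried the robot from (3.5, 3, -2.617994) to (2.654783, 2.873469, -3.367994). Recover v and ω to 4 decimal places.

Δθ = -3.367994 − -2.617994 = -0.750000
ω = Δθ/dt = -0.750000/0.5 = -1.5000
R = Δx/(sin θ' − sin θ) = -1.1667
v = R·ω = -1.1667·-1.5000 = 1.7500

v = 1.7500, ω = -1.5000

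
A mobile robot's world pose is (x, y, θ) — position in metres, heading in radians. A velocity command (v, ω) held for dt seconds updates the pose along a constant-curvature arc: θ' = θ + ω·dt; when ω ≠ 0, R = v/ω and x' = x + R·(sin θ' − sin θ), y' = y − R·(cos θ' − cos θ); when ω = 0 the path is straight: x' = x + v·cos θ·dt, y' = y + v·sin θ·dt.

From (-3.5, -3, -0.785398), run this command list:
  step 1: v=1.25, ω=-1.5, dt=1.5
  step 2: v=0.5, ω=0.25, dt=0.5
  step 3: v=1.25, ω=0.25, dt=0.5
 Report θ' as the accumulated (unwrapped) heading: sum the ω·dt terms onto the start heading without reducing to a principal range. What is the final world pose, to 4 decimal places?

step 1: θ'=-3.0354 (R=-0.8333) → pose (-4.0009, -4.4179, -3.0354)
step 2: θ'=-2.9104 (R=2.0000) → pose (-4.2472, -4.4598, -2.9104)
step 3: θ'=-2.7854 (R=5.0000) → pose (-4.8451, -4.6407, -2.7854)

(-4.8451, -4.6407, -2.7854)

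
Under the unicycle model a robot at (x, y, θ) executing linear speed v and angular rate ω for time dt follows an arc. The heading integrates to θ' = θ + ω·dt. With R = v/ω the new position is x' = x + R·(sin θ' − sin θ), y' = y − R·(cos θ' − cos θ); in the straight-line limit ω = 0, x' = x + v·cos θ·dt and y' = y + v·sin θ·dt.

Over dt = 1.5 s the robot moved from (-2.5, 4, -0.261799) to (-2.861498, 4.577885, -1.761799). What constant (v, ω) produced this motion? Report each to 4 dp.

v = -0.5000, ω = -1.0000

Δθ = -1.761799 − -0.261799 = -1.500000
ω = Δθ/dt = -1.500000/1.5 = -1.0000
R = −Δy/(cos θ' − cos θ) = 0.5000
v = R·ω = 0.5000·-1.0000 = -0.5000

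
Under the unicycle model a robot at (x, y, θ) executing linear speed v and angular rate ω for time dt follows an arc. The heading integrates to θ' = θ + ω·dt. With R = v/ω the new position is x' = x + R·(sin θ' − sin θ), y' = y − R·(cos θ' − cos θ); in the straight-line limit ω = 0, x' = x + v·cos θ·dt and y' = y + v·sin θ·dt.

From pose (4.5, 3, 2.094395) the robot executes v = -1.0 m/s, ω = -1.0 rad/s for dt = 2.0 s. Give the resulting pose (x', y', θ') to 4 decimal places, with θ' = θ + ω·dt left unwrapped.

(3.7282, 1.5045, 0.0944)

θ' = 2.0944 + -1.0·2.0 = 0.0944
R = v/ω = -1.0/-1.0 = 1.0000
x' = 4.5 + 1.0000·(sin 0.0944 − sin 2.0944) = 3.7282
y' = 3 − 1.0000·(cos 0.0944 − cos 2.0944) = 1.5045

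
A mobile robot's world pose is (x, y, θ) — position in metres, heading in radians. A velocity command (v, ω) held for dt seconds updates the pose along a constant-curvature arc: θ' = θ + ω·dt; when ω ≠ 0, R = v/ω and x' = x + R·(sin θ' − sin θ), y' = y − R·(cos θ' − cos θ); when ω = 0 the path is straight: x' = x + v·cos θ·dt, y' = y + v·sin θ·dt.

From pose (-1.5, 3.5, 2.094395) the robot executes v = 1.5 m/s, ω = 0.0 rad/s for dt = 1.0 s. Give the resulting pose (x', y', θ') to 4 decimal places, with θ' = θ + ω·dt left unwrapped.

(-2.2500, 4.7990, 2.0944)

θ' = 2.0944 + 0.0·1.0 = 2.0944
ω = 0 → straight: x' = -1.5 + 1.5·cos(2.0944)·1.0 = -2.2500
y' = 3.5 + 1.5·sin(2.0944)·1.0 = 4.7990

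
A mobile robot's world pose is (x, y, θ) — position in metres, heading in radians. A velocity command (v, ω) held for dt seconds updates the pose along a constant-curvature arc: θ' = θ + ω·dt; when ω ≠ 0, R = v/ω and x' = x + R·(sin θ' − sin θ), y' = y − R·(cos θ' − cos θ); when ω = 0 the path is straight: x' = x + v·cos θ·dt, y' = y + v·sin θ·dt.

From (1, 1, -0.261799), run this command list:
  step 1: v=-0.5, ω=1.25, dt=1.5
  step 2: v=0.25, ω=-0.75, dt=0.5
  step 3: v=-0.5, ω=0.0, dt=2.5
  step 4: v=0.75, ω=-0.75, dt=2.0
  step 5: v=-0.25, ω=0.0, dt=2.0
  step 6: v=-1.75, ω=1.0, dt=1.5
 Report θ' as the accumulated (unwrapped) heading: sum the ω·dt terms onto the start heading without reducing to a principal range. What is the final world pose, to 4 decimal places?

step 1: θ'=1.6132 (R=-0.4000) → pose (0.4968, 0.5967, 1.6132)
step 2: θ'=1.2382 (R=-0.3333) → pose (0.5148, 0.7196, 1.2382)
step 3: θ'=1.2382 (straight) → pose (0.1067, -0.4619, 1.2382)
step 4: θ'=-0.2618 (R=-1.0000) → pose (1.3107, 0.1776, -0.2618)
step 5: θ'=-0.2618 (straight) → pose (0.8277, 0.3070, -0.2618)
step 6: θ'=1.2382 (R=-1.7500) → pose (-1.2793, -0.8120, 1.2382)

(-1.2793, -0.8120, 1.2382)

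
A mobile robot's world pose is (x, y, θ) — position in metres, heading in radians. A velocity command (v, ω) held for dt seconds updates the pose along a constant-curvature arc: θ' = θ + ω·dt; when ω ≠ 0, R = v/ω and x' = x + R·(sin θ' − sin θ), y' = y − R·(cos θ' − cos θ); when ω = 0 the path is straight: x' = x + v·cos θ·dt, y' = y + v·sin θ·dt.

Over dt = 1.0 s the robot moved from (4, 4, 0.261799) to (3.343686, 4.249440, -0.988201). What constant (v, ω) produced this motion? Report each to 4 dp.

Δθ = -0.988201 − 0.261799 = -1.250000
ω = Δθ/dt = -1.250000/1.0 = -1.2500
R = Δx/(sin θ' − sin θ) = 0.6000
v = R·ω = 0.6000·-1.2500 = -0.7500

v = -0.7500, ω = -1.2500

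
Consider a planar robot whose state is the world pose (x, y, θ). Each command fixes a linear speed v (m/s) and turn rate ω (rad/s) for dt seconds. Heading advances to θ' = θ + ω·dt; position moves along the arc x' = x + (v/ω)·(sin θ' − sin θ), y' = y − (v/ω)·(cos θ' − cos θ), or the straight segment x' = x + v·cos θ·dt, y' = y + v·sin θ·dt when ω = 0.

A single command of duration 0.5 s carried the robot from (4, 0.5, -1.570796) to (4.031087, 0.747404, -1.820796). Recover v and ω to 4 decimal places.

Δθ = -1.820796 − -1.570796 = -0.250000
ω = Δθ/dt = -0.250000/0.5 = -0.5000
R = −Δy/(cos θ' − cos θ) = 1.0000
v = R·ω = 1.0000·-0.5000 = -0.5000

v = -0.5000, ω = -0.5000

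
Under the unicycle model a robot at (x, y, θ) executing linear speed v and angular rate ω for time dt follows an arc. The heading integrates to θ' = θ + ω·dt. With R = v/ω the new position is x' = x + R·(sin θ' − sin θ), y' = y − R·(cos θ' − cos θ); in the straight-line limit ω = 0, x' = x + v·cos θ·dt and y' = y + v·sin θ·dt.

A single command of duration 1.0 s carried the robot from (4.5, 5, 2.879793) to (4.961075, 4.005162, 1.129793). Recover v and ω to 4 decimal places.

v = -1.2500, ω = -1.7500

Δθ = 1.129793 − 2.879793 = -1.750000
ω = Δθ/dt = -1.750000/1.0 = -1.7500
R = −Δy/(cos θ' − cos θ) = 0.7143
v = R·ω = 0.7143·-1.7500 = -1.2500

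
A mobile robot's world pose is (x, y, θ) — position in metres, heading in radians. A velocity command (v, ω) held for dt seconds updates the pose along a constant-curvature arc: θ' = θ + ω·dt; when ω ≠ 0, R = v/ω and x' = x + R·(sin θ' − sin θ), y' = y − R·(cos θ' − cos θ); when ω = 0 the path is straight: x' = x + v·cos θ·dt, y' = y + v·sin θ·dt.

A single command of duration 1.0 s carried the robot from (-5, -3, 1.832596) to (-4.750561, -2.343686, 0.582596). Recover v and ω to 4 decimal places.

Δθ = 0.582596 − 1.832596 = -1.250000
ω = Δθ/dt = -1.250000/1.0 = -1.2500
R = −Δy/(cos θ' − cos θ) = -0.6000
v = R·ω = -0.6000·-1.2500 = 0.7500

v = 0.7500, ω = -1.2500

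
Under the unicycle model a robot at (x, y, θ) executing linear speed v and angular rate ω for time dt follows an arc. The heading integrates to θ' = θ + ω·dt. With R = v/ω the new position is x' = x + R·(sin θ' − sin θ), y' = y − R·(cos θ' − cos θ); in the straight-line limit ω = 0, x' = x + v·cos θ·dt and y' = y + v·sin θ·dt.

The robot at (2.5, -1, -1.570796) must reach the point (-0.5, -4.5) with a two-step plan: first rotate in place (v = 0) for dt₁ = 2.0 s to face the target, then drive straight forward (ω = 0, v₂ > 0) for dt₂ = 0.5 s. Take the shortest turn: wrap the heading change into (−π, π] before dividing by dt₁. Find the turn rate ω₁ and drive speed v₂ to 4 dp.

heading to target = atan2(-4.5−-1, -0.5−2.5) = -2.2794
Δθ = wrap(-2.2794 − -1.5708) = -0.7086; ω₁ = Δθ/dt₁ = -0.3543
distance = √((-0.5−2.5)² + (-4.5−-1)²) = 4.6098; v₂ = distance/dt₂ = 9.2195

ω₁ = -0.3543, v₂ = 9.2195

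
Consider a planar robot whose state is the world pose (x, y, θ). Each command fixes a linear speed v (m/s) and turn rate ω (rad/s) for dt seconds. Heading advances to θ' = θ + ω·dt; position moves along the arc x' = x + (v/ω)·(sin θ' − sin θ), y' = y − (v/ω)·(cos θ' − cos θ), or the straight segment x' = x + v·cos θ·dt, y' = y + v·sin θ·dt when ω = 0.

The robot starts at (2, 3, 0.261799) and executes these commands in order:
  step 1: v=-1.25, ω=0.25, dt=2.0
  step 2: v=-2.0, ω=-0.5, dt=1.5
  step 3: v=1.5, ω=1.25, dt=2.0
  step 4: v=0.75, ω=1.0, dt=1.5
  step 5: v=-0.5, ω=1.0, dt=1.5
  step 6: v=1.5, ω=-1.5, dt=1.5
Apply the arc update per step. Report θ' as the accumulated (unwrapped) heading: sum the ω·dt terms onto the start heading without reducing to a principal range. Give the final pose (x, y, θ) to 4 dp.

step 1: θ'=0.7618 (R=-5.0000) → pose (-0.1570, 1.7883, 0.7618)
step 2: θ'=0.0118 (R=4.0000) → pose (-2.8707, 0.6830, 0.0118)
step 3: θ'=2.5118 (R=1.2000) → pose (-2.1781, 2.8527, 2.5118)
step 4: θ'=4.0118 (R=0.7500) → pose (-3.1932, 2.7301, 4.0118)
step 5: θ'=5.5118 (R=-0.5000) → pose (-3.2269, 3.4109, 5.5118)
step 6: θ'=3.2618 (R=-1.0000) → pose (-3.8041, 1.7012, 3.2618)

(-3.8041, 1.7012, 3.2618)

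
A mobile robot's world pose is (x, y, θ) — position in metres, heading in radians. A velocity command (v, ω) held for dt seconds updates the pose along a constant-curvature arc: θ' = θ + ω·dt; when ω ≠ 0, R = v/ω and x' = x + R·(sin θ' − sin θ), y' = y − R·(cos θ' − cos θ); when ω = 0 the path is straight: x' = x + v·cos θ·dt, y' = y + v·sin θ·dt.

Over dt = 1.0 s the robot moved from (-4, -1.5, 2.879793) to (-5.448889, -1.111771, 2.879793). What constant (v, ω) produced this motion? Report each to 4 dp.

v = 1.5000, ω = 0.0000

Δθ = 2.879793 − 2.879793 = 0.000000
ω = Δθ/dt = 0.000000/1.0 = 0.0000
ω = 0 → v = (Δx·cos θ + Δy·sin θ)/dt = 1.5000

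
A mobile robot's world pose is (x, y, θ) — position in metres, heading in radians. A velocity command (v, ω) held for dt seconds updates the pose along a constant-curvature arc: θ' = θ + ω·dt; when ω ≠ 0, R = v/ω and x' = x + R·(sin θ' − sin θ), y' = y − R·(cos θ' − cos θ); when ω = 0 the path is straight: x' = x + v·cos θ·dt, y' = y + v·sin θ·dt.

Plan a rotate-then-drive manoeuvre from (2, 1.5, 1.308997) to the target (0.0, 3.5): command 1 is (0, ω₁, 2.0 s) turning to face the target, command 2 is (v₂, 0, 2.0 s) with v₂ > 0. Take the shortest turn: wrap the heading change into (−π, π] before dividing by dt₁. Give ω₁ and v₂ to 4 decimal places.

ω₁ = 0.5236, v₂ = 1.4142

heading to target = atan2(3.5−1.5, 0−2) = 2.3562
Δθ = wrap(2.3562 − 1.3090) = 1.0472; ω₁ = Δθ/dt₁ = 0.5236
distance = √((0−2)² + (3.5−1.5)²) = 2.8284; v₂ = distance/dt₂ = 1.4142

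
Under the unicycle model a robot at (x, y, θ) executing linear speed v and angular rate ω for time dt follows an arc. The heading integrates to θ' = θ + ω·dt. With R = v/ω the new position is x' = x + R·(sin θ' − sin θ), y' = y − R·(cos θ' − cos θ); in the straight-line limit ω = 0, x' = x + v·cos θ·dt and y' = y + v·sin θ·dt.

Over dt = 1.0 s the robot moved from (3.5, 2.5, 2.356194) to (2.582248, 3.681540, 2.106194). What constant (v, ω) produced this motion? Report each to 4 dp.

Δθ = 2.106194 − 2.356194 = -0.250000
ω = Δθ/dt = -0.250000/1.0 = -0.2500
R = −Δy/(cos θ' − cos θ) = -6.0000
v = R·ω = -6.0000·-0.2500 = 1.5000

v = 1.5000, ω = -0.2500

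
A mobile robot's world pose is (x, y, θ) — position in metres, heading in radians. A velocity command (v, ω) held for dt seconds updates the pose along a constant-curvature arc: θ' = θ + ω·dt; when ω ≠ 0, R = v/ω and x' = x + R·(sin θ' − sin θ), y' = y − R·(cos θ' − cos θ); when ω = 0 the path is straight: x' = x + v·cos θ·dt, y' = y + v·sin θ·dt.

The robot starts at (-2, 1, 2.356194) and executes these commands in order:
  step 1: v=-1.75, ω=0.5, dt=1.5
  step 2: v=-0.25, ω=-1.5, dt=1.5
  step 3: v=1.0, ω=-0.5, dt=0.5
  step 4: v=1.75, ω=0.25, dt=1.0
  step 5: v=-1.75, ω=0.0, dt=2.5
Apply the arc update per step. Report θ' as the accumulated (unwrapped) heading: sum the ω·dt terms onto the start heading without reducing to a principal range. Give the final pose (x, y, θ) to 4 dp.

(-0.7255, -2.1048, 0.8562)

step 1: θ'=3.1062 (R=-3.5000) → pose (0.3510, -0.0229, 3.1062)
step 2: θ'=0.8562 (R=0.1667) → pose (0.4710, -0.2987, 0.8562)
step 3: θ'=0.6062 (R=-2.0000) → pose (0.8422, 0.0343, 0.6062)
step 4: θ'=0.8562 (R=7.0000) → pose (2.1415, 1.1998, 0.8562)
step 5: θ'=0.8562 (straight) → pose (-0.7255, -2.1048, 0.8562)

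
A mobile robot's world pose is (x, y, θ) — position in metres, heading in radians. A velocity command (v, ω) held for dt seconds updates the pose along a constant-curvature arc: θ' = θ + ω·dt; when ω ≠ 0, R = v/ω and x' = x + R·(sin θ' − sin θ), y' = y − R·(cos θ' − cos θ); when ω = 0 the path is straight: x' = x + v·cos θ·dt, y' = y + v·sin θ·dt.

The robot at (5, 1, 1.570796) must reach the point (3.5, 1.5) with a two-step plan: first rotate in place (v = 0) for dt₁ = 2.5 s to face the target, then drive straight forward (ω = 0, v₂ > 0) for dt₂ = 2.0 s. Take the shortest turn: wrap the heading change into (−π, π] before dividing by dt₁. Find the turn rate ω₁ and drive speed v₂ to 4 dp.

ω₁ = 0.4996, v₂ = 0.7906

heading to target = atan2(1.5−1, 3.5−5) = 2.8198
Δθ = wrap(2.8198 − 1.5708) = 1.2490; ω₁ = Δθ/dt₁ = 0.4996
distance = √((3.5−5)² + (1.5−1)²) = 1.5811; v₂ = distance/dt₂ = 0.7906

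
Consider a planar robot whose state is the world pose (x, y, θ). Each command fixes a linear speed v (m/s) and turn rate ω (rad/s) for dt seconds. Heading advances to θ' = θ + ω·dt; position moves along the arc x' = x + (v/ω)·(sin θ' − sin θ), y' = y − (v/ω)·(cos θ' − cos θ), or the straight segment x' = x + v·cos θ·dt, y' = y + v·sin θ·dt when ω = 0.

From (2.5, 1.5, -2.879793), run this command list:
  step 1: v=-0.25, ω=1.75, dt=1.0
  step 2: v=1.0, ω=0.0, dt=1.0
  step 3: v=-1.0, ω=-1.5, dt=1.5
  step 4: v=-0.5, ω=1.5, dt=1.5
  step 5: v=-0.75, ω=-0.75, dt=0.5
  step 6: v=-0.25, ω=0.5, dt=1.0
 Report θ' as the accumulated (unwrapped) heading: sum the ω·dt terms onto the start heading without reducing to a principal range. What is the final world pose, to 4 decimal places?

(3.9890, 2.7893, -1.0048)

step 1: θ'=-1.1298 (R=-0.1429) → pose (2.5922, 1.6990, -1.1298)
step 2: θ'=-1.1298 (straight) → pose (3.0191, 0.7946, -1.1298)
step 3: θ'=-3.3798 (R=0.6667) → pose (3.7792, 1.7271, -3.3798)
step 4: θ'=-1.1298 (R=-0.3333) → pose (4.1593, 2.1933, -1.1298)
step 5: θ'=-1.5048 (R=1.0000) → pose (4.0658, 2.5541, -1.5048)
step 6: θ'=-1.0048 (R=-0.5000) → pose (3.9890, 2.7893, -1.0048)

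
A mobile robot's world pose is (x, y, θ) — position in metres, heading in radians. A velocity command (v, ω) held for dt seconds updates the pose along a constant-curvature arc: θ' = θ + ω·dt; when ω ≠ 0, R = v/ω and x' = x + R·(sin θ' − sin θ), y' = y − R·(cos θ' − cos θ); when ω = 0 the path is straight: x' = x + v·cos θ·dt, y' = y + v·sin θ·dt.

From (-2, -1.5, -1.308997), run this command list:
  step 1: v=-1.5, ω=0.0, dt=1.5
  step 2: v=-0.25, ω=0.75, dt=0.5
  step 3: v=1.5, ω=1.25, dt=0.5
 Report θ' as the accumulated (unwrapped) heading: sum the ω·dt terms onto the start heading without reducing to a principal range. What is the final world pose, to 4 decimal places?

(-2.0364, 0.3557, -0.3090)

step 1: θ'=-1.3090 (straight) → pose (-2.5823, 0.6733, -1.3090)
step 2: θ'=-0.9340 (R=-0.3333) → pose (-2.6363, 0.7853, -0.9340)
step 3: θ'=-0.3090 (R=1.2000) → pose (-2.0364, 0.3557, -0.3090)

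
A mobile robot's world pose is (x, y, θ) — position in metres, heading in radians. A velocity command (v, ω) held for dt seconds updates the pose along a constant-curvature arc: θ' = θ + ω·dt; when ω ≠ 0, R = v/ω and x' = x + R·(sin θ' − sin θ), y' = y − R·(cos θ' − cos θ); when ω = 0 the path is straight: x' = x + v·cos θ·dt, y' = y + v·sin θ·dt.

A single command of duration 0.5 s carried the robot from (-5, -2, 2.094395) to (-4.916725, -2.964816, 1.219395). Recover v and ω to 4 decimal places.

Δθ = 1.219395 − 2.094395 = -0.875000
ω = Δθ/dt = -0.875000/0.5 = -1.7500
R = −Δy/(cos θ' − cos θ) = 1.1429
v = R·ω = 1.1429·-1.7500 = -2.0000

v = -2.0000, ω = -1.7500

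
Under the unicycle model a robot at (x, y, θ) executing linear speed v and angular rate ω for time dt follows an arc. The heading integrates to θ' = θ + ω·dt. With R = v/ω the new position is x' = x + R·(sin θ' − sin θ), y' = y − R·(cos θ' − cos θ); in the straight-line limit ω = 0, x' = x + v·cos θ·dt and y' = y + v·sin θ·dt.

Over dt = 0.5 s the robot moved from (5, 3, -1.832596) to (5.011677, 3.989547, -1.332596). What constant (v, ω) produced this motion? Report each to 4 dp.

v = -2.0000, ω = 1.0000

Δθ = -1.332596 − -1.832596 = 0.500000
ω = Δθ/dt = 0.500000/0.5 = 1.0000
R = −Δy/(cos θ' − cos θ) = -2.0000
v = R·ω = -2.0000·1.0000 = -2.0000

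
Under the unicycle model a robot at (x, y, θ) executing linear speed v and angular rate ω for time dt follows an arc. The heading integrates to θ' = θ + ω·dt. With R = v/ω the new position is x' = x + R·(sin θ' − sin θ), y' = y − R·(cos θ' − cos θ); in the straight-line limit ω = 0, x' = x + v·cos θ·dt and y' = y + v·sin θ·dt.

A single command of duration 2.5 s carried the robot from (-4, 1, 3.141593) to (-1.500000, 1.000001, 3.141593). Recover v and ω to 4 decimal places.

v = -1.0000, ω = 0.0000

Δθ = 3.141593 − 3.141593 = 0.000000
ω = Δθ/dt = 0.000000/2.5 = 0.0000
ω = 0 → v = (Δx·cos θ + Δy·sin θ)/dt = -1.0000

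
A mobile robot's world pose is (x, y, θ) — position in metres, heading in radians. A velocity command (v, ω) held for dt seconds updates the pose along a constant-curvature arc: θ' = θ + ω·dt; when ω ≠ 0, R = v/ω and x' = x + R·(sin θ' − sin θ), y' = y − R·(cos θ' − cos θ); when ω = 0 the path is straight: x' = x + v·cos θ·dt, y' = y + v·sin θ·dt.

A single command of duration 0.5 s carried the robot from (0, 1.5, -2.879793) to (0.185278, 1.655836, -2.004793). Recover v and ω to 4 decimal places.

Δθ = -2.004793 − -2.879793 = 0.875000
ω = Δθ/dt = 0.875000/0.5 = 1.7500
R = Δx/(sin θ' − sin θ) = -0.2857
v = R·ω = -0.2857·1.7500 = -0.5000

v = -0.5000, ω = 1.7500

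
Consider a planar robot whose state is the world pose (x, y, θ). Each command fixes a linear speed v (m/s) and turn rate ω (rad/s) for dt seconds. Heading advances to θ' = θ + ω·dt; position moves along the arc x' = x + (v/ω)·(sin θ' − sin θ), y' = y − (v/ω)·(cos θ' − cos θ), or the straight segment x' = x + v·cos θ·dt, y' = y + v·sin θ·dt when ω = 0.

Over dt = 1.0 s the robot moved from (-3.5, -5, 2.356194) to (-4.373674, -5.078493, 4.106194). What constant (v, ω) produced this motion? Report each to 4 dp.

Δθ = 4.106194 − 2.356194 = 1.750000
ω = Δθ/dt = 1.750000/1.0 = 1.7500
R = Δx/(sin θ' − sin θ) = 0.5714
v = R·ω = 0.5714·1.7500 = 1.0000

v = 1.0000, ω = 1.7500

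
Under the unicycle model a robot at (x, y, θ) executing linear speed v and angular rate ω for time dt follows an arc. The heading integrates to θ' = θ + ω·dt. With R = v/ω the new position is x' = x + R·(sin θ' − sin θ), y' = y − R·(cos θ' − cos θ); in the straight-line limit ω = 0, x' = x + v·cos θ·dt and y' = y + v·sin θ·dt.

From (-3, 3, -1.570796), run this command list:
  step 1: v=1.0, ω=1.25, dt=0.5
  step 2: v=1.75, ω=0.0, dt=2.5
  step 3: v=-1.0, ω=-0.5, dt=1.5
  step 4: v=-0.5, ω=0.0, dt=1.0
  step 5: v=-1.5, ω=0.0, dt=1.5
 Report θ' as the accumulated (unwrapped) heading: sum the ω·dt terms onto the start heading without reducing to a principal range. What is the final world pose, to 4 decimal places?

(-0.3086, 3.1320, -1.6958)

step 1: θ'=-0.9458 (R=0.8000) → pose (-2.8488, 2.5319, -0.9458)
step 2: θ'=-0.9458 (straight) → pose (-0.2890, -1.0160, -0.9458)
step 3: θ'=-1.6958 (R=2.0000) → pose (-0.6514, 0.4035, -1.6958)
step 4: θ'=-1.6958 (straight) → pose (-0.5891, 0.8996, -1.6958)
step 5: θ'=-1.6958 (straight) → pose (-0.3086, 3.1320, -1.6958)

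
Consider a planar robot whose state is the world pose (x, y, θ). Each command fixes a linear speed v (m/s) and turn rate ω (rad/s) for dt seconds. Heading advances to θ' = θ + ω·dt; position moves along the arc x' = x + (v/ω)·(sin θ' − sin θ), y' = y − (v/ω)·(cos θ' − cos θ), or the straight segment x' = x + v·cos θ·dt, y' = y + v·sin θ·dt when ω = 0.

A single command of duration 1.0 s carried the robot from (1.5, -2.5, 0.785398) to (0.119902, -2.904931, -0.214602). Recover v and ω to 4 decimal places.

v = -1.5000, ω = -1.0000

Δθ = -0.214602 − 0.785398 = -1.000000
ω = Δθ/dt = -1.000000/1.0 = -1.0000
R = Δx/(sin θ' − sin θ) = 1.5000
v = R·ω = 1.5000·-1.0000 = -1.5000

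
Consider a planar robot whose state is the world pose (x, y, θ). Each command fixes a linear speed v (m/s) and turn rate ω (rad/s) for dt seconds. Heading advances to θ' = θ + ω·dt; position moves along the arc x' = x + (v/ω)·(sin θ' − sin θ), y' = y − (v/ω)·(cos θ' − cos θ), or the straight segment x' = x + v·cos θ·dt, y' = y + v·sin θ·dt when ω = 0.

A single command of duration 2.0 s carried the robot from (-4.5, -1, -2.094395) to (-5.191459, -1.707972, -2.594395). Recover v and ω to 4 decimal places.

v = 0.5000, ω = -0.2500

Δθ = -2.594395 − -2.094395 = -0.500000
ω = Δθ/dt = -0.500000/2.0 = -0.2500
R = −Δy/(cos θ' − cos θ) = -2.0000
v = R·ω = -2.0000·-0.2500 = 0.5000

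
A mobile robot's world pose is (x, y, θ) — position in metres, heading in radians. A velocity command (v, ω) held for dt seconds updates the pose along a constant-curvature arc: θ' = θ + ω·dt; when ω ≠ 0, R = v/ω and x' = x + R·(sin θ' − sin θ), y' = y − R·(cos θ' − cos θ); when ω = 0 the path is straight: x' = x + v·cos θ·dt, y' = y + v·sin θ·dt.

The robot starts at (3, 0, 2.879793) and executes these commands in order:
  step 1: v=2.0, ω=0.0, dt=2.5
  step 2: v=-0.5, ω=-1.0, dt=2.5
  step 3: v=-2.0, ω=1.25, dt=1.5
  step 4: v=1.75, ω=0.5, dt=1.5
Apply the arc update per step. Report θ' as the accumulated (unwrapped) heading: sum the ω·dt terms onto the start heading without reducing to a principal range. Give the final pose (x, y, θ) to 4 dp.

(-4.6560, -0.8946, 3.0048)

step 1: θ'=2.8798 (straight) → pose (-1.8296, 1.2941, 2.8798)
step 2: θ'=0.3798 (R=0.5000) → pose (-1.7737, 0.3468, 0.3798)
step 3: θ'=2.2548 (R=-1.6000) → pose (-2.4206, -2.1503, 2.2548)
step 4: θ'=3.0048 (R=3.5000) → pose (-4.6560, -0.8946, 3.0048)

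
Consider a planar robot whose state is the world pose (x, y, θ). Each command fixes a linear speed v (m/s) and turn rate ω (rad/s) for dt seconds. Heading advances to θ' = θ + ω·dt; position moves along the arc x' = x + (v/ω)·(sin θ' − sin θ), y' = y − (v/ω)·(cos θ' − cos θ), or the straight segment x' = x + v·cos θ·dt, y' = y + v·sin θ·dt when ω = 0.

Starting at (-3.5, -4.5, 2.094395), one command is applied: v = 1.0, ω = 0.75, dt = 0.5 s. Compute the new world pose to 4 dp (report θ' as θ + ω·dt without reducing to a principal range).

θ' = 2.0944 + 0.75·0.5 = 2.4694
R = v/ω = 1.0/0.75 = 1.3333
x' = -3.5 + 1.3333·(sin 2.4694 − sin 2.0944) = -3.8244
y' = -4.5 − 1.3333·(cos 2.4694 − cos 2.0944) = -4.1234

(-3.8244, -4.1234, 2.4694)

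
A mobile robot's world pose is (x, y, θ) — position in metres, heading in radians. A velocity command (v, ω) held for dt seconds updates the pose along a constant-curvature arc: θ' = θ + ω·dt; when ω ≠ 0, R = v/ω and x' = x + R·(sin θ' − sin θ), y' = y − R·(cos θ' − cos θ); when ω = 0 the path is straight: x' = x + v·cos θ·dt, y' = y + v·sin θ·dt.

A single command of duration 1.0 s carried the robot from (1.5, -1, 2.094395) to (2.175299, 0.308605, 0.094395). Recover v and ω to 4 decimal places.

Δθ = 0.094395 − 2.094395 = -2.000000
ω = Δθ/dt = -2.000000/1.0 = -2.0000
R = −Δy/(cos θ' − cos θ) = -0.8750
v = R·ω = -0.8750·-2.0000 = 1.7500

v = 1.7500, ω = -2.0000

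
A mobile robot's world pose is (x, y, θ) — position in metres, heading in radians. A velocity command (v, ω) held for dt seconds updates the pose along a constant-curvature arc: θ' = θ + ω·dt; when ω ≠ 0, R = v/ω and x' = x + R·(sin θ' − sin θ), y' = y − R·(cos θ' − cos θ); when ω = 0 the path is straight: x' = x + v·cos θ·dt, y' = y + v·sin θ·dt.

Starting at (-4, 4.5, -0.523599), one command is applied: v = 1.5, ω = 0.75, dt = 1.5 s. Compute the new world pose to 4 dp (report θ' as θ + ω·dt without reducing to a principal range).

(-1.8684, 4.5830, 0.6014)

θ' = -0.5236 + 0.75·1.5 = 0.6014
R = v/ω = 1.5/0.75 = 2.0000
x' = -4 + 2.0000·(sin 0.6014 − sin -0.5236) = -1.8684
y' = 4.5 − 2.0000·(cos 0.6014 − cos -0.5236) = 4.5830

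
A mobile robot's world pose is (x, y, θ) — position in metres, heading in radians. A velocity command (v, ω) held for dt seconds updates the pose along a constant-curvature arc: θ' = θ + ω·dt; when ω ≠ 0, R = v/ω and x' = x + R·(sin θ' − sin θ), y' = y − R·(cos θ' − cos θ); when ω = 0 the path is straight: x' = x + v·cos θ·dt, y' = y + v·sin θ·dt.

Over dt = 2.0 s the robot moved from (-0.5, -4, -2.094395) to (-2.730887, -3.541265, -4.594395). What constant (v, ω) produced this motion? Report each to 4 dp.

v = 1.5000, ω = -1.2500

Δθ = -4.594395 − -2.094395 = -2.500000
ω = Δθ/dt = -2.500000/2.0 = -1.2500
R = Δx/(sin θ' − sin θ) = -1.2000
v = R·ω = -1.2000·-1.2500 = 1.5000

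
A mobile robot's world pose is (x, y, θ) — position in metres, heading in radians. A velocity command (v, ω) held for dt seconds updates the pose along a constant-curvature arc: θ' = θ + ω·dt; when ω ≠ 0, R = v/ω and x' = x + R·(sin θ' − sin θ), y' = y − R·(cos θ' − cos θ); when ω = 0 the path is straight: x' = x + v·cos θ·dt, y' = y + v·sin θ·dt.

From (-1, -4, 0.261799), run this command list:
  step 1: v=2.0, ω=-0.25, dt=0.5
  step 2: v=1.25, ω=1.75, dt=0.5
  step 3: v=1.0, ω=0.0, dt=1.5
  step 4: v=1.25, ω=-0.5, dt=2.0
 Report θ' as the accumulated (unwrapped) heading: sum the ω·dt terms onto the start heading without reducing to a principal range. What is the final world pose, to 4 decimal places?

(3.3732, -1.0277, 0.0118)

step 1: θ'=0.1368 (R=-8.0000) → pose (-0.0204, -3.8021, 0.1368)
step 2: θ'=1.0118 (R=0.7143) → pose (0.4877, -3.4733, 1.0118)
step 3: θ'=1.0118 (straight) → pose (1.2832, -2.2017, 1.0118)
step 4: θ'=0.0118 (R=-2.5000) → pose (3.3732, -1.0277, 0.0118)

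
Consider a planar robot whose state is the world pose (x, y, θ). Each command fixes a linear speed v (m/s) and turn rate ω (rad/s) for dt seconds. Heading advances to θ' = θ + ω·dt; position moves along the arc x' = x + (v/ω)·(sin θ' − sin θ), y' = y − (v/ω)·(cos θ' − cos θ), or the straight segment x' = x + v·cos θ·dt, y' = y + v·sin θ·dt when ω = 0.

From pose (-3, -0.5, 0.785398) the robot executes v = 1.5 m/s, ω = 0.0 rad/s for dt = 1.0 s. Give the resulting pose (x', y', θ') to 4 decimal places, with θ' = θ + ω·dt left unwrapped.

θ' = 0.7854 + 0.0·1.0 = 0.7854
ω = 0 → straight: x' = -3 + 1.5·cos(0.7854)·1.0 = -1.9393
y' = -0.5 + 1.5·sin(0.7854)·1.0 = 0.5607

(-1.9393, 0.5607, 0.7854)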